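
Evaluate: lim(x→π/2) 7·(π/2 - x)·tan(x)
This is a 0·∞ indeterminate form.

Rewrite 0·∞ as a quotient (0/0 or ∞/∞ form), then apply L'Hôpital's rule:
  lim(x→π/2) 7·(π/2 - x)·tan(x) = 7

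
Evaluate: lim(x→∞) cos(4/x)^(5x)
This is an exponential indeterminate form.

For exponential indeterminate forms, take the natural log:
  Let L = lim(x→∞) cos(4/x)^(5x)
  Then ln(L) = lim(x→∞) [exponent × ln(base)]
  Evaluate using L'Hôpital or standard limits, then exponentiate.
  L = 1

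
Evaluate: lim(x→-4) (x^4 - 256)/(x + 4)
This is a standard limit.

Factor or rationalize the expression:
  lim(x→-4) (x^4 - 256)/(x + 4) = -256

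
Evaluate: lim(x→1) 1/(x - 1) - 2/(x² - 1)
This is an ∞-∞ indeterminate form.

Combine fractions or rationalize to convert ∞-∞ to 0/0 form:
  lim(x→1) 1/(x - 1) - 2/(x² - 1) = 1/2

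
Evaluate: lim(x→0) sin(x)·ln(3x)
This is a 0·∞ indeterminate form.

Rewrite 0·∞ as a quotient (0/0 or ∞/∞ form), then apply L'Hôpital's rule:
  lim(x→0) sin(x)·ln(3x) = 0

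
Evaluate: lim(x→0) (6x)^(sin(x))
This is an exponential indeterminate form.

For exponential indeterminate forms, take the natural log:
  Let L = lim(x→0) (6x)^(sin(x))
  Then ln(L) = lim(x→0) [exponent × ln(base)]
  Evaluate using L'Hôpital or standard limits, then exponentiate.
  L = 1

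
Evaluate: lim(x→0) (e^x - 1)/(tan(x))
This is a 0/0 indeterminate form.

Apply L'Hôpital's rule: differentiate numerator and denominator separately.
  f(x) = e^(x) - 1   ⇒   f'(x) = e^(x)
  g(x) = tan(x)   ⇒   g'(x) = tan(x)^2 + 1
  lim(x→0) f'(x)/g'(x) = lim(x→0) (e^(x))/(tan(x)^2 + 1)
  = 1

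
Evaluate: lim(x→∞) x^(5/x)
This is an exponential indeterminate form.

For exponential indeterminate forms, take the natural log:
  Let L = lim(x→∞) x^(5/x)
  Then ln(L) = lim(x→∞) [exponent × ln(base)]
  Evaluate using L'Hôpital or standard limits, then exponentiate.
  L = 1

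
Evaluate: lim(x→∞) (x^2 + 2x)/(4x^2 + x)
This is an ∞/∞ indeterminate form.

Apply L'Hôpital's rule: differentiate numerator and denominator separately.
  f(x) = x^2 + 2·x   ⇒   f'(x) = 2·x + 2
  g(x) = 4·x^2 + x   ⇒   g'(x) = 8·x + 1
  lim(x→∞) f'(x)/g'(x) = lim(x→∞) (2·x + 2)/(8·x + 1)
  = 1/4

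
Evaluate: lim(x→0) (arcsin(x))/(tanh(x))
This is a 0/0 indeterminate form.

Apply L'Hôpital's rule: differentiate numerator and denominator separately.
  f(x) = asin(x)   ⇒   f'(x) = 1/sqrt(1 - x^2)
  g(x) = tanh(x)   ⇒   g'(x) = 1 - tanh(x)^2
  lim(x→0) f'(x)/g'(x) = lim(x→0) (1/sqrt(1 - x^2))/(1 - tanh(x)^2)
  = 1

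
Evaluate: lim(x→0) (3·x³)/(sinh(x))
This is a 0/0 indeterminate form.

Apply L'Hôpital's rule: differentiate numerator and denominator separately.
  f(x) = 3·x^3   ⇒   f'(x) = 9·x^2
  g(x) = sinh(x)   ⇒   g'(x) = cosh(x)
  lim(x→0) f'(x)/g'(x) = lim(x→0) (9·x^2)/(cosh(x))
  = 0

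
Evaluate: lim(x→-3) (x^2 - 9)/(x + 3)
This is a standard limit.

Factor or rationalize the expression:
  lim(x→-3) (x^2 - 9)/(x + 3) = -6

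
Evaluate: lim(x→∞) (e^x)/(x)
This is an ∞/∞ indeterminate form.

Apply L'Hôpital's rule: differentiate numerator and denominator separately.
  f(x) = e^(x)   ⇒   f'(x) = e^(x)
  g(x) = x   ⇒   g'(x) = 1
  lim(x→∞) f'(x)/g'(x) = lim(x→∞) (e^(x))/(1)
  = ∞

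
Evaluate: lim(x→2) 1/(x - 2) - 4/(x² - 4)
This is an ∞-∞ indeterminate form.

Combine fractions or rationalize to convert ∞-∞ to 0/0 form:
  lim(x→2) 1/(x - 2) - 4/(x² - 4) = 1/4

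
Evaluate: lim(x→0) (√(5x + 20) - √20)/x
This is a standard limit.

Factor or rationalize the expression:
  lim(x→0) (√(5x + 20) - √20)/x = sqrt(5)/4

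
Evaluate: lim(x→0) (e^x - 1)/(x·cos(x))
This is a 0/0 indeterminate form.

Apply L'Hôpital's rule: differentiate numerator and denominator separately.
  f(x) = e^(x) - 1   ⇒   f'(x) = e^(x)
  g(x) = x·cos(x)   ⇒   g'(x) = -x·sin(x) + cos(x)
  lim(x→0) f'(x)/g'(x) = lim(x→0) (e^(x))/(-x·sin(x) + cos(x))
  = 1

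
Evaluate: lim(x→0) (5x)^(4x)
This is an exponential indeterminate form.

For exponential indeterminate forms, take the natural log:
  Let L = lim(x→0) (5x)^(4x)
  Then ln(L) = lim(x→0) [exponent × ln(base)]
  Evaluate using L'Hôpital or standard limits, then exponentiate.
  L = 1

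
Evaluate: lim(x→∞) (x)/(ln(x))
This is an ∞/∞ indeterminate form.

Apply L'Hôpital's rule: differentiate numerator and denominator separately.
  f(x) = x   ⇒   f'(x) = 1
  g(x) = ln(x)   ⇒   g'(x) = 1/x
  lim(x→∞) f'(x)/g'(x) = lim(x→∞) (1)/(1/x)
  = ∞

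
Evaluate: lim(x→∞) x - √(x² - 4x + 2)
This is an ∞-∞ indeterminate form.

Combine fractions or rationalize to convert ∞-∞ to 0/0 form:
  lim(x→∞) x - √(x² - 4x + 2) = 2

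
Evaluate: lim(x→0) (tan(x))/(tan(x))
This is a 0/0 indeterminate form.

Apply L'Hôpital's rule: differentiate numerator and denominator separately.
  f(x) = tan(x)   ⇒   f'(x) = tan(x)^2 + 1
  g(x) = tan(x)   ⇒   g'(x) = tan(x)^2 + 1
  lim(x→0) f'(x)/g'(x) = lim(x→0) (tan(x)^2 + 1)/(tan(x)^2 + 1)
  = 1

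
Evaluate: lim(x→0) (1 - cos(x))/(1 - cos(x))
This is a 0/0 indeterminate form.

Apply L'Hôpital's rule: differentiate numerator and denominator separately.
  f(x) = 1 - cos(x)   ⇒   f'(x) = sin(x)
  g(x) = 1 - cos(x)   ⇒   g'(x) = sin(x)
  lim(x→0) f'(x)/g'(x) = lim(x→0) (sin(x))/(sin(x))
  = 1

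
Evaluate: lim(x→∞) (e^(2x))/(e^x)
This is an ∞/∞ indeterminate form.

Apply L'Hôpital's rule: differentiate numerator and denominator separately.
  f(x) = e^(2·x)   ⇒   f'(x) = 2·e^(2·x)
  g(x) = e^(x)   ⇒   g'(x) = e^(x)
  lim(x→∞) f'(x)/g'(x) = lim(x→∞) (2·e^(2·x))/(e^(x))
  = ∞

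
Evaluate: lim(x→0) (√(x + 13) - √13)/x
This is a standard limit.

Factor or rationalize the expression:
  lim(x→0) (√(x + 13) - √13)/x = sqrt(13)/26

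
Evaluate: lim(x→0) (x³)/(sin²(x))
This is a 0/0 indeterminate form.

Apply L'Hôpital's rule: differentiate numerator and denominator separately.
  f(x) = x^3   ⇒   f'(x) = 3·x^2
  g(x) = sin(x)^2   ⇒   g'(x) = 2·sin(x)·cos(x)
  lim(x→0) f'(x)/g'(x) = lim(x→0) (3·x^2)/(2·sin(x)·cos(x))
  = 0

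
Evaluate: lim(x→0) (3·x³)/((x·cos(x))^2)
This is a 0/0 indeterminate form.

Apply L'Hôpital's rule: differentiate numerator and denominator separately.
  f(x) = 3·x^3   ⇒   f'(x) = 9·x^2
  g(x) = x^2·cos(x)^2   ⇒   g'(x) = -2·x^2·sin(x)·cos(x) + 2·x·cos(x)^2
  lim(x→0) f'(x)/g'(x) = lim(x→0) (9·x^2)/(-2·x^2·sin(x)·cos(x) + 2·x·cos(x)^2)
  = 0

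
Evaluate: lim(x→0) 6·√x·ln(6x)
This is a 0·∞ indeterminate form.

Rewrite 0·∞ as a quotient (0/0 or ∞/∞ form), then apply L'Hôpital's rule:
  lim(x→0) 6·√x·ln(6x) = 0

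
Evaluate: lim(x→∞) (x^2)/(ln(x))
This is an ∞/∞ indeterminate form.

Apply L'Hôpital's rule: differentiate numerator and denominator separately.
  f(x) = x^2   ⇒   f'(x) = 2·x
  g(x) = ln(x)   ⇒   g'(x) = 1/x
  lim(x→∞) f'(x)/g'(x) = lim(x→∞) (2·x)/(1/x)
  = ∞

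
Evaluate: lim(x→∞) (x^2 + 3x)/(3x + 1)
This is an ∞/∞ indeterminate form.

Apply L'Hôpital's rule: differentiate numerator and denominator separately.
  f(x) = x^2 + 3·x   ⇒   f'(x) = 2·x + 3
  g(x) = 3·x + 1   ⇒   g'(x) = 3
  lim(x→∞) f'(x)/g'(x) = lim(x→∞) (2·x + 3)/(3)
  = ∞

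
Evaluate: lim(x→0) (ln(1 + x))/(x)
This is a 0/0 indeterminate form.

Apply L'Hôpital's rule: differentiate numerator and denominator separately.
  f(x) = ln(x + 1)   ⇒   f'(x) = 1/(x + 1)
  g(x) = x   ⇒   g'(x) = 1
  lim(x→0) f'(x)/g'(x) = lim(x→0) (1/(x + 1))/(1)
  = 1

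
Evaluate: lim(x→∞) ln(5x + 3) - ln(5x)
This is an ∞-∞ indeterminate form.

Combine fractions or rationalize to convert ∞-∞ to 0/0 form:
  lim(x→∞) ln(5x + 3) - ln(5x) = 0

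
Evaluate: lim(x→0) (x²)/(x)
This is a 0/0 indeterminate form.

Apply L'Hôpital's rule: differentiate numerator and denominator separately.
  f(x) = x^2   ⇒   f'(x) = 2·x
  g(x) = x   ⇒   g'(x) = 1
  lim(x→0) f'(x)/g'(x) = lim(x→0) (2·x)/(1)
  = 0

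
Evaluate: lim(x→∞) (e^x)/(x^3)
This is an ∞/∞ indeterminate form.

Apply L'Hôpital's rule: differentiate numerator and denominator separately.
  f(x) = e^(x)   ⇒   f'(x) = e^(x)
  g(x) = x^3   ⇒   g'(x) = 3·x^2
  lim(x→∞) f'(x)/g'(x) = lim(x→∞) (e^(x))/(3·x^2)
  = ∞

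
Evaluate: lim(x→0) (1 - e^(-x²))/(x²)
This is a 0/0 indeterminate form.

Apply L'Hôpital's rule: differentiate numerator and denominator separately.
  f(x) = 1 - e^(-x^2)   ⇒   f'(x) = 2·x·e^(-x^2)
  g(x) = x^2   ⇒   g'(x) = 2·x
  lim(x→0) f'(x)/g'(x) = lim(x→0) (2·x·e^(-x^2))/(2·x)
  = 1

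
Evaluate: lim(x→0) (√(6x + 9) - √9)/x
This is a standard limit.

Factor or rationalize the expression:
  lim(x→0) (√(6x + 9) - √9)/x = 1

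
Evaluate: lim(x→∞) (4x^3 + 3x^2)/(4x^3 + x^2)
This is an ∞/∞ indeterminate form.

Apply L'Hôpital's rule: differentiate numerator and denominator separately.
  f(x) = 4·x^3 + 3·x^2   ⇒   f'(x) = 12·x^2 + 6·x
  g(x) = 4·x^3 + x^2   ⇒   g'(x) = 12·x^2 + 2·x
  lim(x→∞) f'(x)/g'(x) = lim(x→∞) (12·x^2 + 6·x)/(12·x^2 + 2·x)
  = 1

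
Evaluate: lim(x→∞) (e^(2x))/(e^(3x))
This is an ∞/∞ indeterminate form.

Apply L'Hôpital's rule: differentiate numerator and denominator separately.
  f(x) = e^(2·x)   ⇒   f'(x) = 2·e^(2·x)
  g(x) = e^(3·x)   ⇒   g'(x) = 3·e^(3·x)
  lim(x→∞) f'(x)/g'(x) = lim(x→∞) (2·e^(2·x))/(3·e^(3·x))
  = 0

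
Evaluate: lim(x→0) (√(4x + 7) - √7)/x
This is a standard limit.

Factor or rationalize the expression:
  lim(x→0) (√(4x + 7) - √7)/x = 2·sqrt(7)/7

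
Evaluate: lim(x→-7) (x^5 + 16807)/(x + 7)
This is a standard limit.

Factor or rationalize the expression:
  lim(x→-7) (x^5 + 16807)/(x + 7) = 12005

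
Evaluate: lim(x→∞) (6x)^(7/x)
This is an exponential indeterminate form.

For exponential indeterminate forms, take the natural log:
  Let L = lim(x→∞) (6x)^(7/x)
  Then ln(L) = lim(x→∞) [exponent × ln(base)]
  Evaluate using L'Hôpital or standard limits, then exponentiate.
  L = 1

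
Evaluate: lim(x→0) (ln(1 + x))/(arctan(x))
This is a 0/0 indeterminate form.

Apply L'Hôpital's rule: differentiate numerator and denominator separately.
  f(x) = ln(x + 1)   ⇒   f'(x) = 1/(x + 1)
  g(x) = atan(x)   ⇒   g'(x) = 1/(x^2 + 1)
  lim(x→0) f'(x)/g'(x) = lim(x→0) (1/(x + 1))/(1/(x^2 + 1))
  = 1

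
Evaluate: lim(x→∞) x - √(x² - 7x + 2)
This is an ∞-∞ indeterminate form.

Combine fractions or rationalize to convert ∞-∞ to 0/0 form:
  lim(x→∞) x - √(x² - 7x + 2) = 7/2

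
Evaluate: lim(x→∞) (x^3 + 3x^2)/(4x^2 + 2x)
This is an ∞/∞ indeterminate form.

Apply L'Hôpital's rule: differentiate numerator and denominator separately.
  f(x) = x^3 + 3·x^2   ⇒   f'(x) = 3·x^2 + 6·x
  g(x) = 4·x^2 + 2·x   ⇒   g'(x) = 8·x + 2
  lim(x→∞) f'(x)/g'(x) = lim(x→∞) (3·x^2 + 6·x)/(8·x + 2)
  = ∞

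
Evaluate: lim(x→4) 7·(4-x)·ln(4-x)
This is a 0·∞ indeterminate form.

Rewrite 0·∞ as a quotient (0/0 or ∞/∞ form), then apply L'Hôpital's rule:
  lim(x→4) 7·(4-x)·ln(4-x) = 0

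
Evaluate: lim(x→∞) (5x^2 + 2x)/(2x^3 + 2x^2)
This is an ∞/∞ indeterminate form.

Apply L'Hôpital's rule: differentiate numerator and denominator separately.
  f(x) = 5·x^2 + 2·x   ⇒   f'(x) = 10·x + 2
  g(x) = 2·x^3 + 2·x^2   ⇒   g'(x) = 6·x^2 + 4·x
  lim(x→∞) f'(x)/g'(x) = lim(x→∞) (10·x + 2)/(6·x^2 + 4·x)
  = 0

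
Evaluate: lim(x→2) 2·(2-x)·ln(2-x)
This is a 0·∞ indeterminate form.

Rewrite 0·∞ as a quotient (0/0 or ∞/∞ form), then apply L'Hôpital's rule:
  lim(x→2) 2·(2-x)·ln(2-x) = 0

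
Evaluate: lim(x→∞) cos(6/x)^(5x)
This is an exponential indeterminate form.

For exponential indeterminate forms, take the natural log:
  Let L = lim(x→∞) cos(6/x)^(5x)
  Then ln(L) = lim(x→∞) [exponent × ln(base)]
  Evaluate using L'Hôpital or standard limits, then exponentiate.
  L = 1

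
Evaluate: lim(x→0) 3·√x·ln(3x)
This is a 0·∞ indeterminate form.

Rewrite 0·∞ as a quotient (0/0 or ∞/∞ form), then apply L'Hôpital's rule:
  lim(x→0) 3·√x·ln(3x) = 0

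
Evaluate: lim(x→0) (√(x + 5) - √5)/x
This is a standard limit.

Factor or rationalize the expression:
  lim(x→0) (√(x + 5) - √5)/x = sqrt(5)/10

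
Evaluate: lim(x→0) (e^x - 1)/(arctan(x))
This is a 0/0 indeterminate form.

Apply L'Hôpital's rule: differentiate numerator and denominator separately.
  f(x) = e^(x) - 1   ⇒   f'(x) = e^(x)
  g(x) = atan(x)   ⇒   g'(x) = 1/(x^2 + 1)
  lim(x→0) f'(x)/g'(x) = lim(x→0) (e^(x))/(1/(x^2 + 1))
  = 1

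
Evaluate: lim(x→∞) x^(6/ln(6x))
This is an exponential indeterminate form.

For exponential indeterminate forms, take the natural log:
  Let L = lim(x→∞) x^(6/ln(6x))
  Then ln(L) = lim(x→∞) [exponent × ln(base)]
  Evaluate using L'Hôpital or standard limits, then exponentiate.
  L = e^(6)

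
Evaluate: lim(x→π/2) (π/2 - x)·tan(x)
This is a 0·∞ indeterminate form.

Rewrite 0·∞ as a quotient (0/0 or ∞/∞ form), then apply L'Hôpital's rule:
  lim(x→π/2) (π/2 - x)·tan(x) = 1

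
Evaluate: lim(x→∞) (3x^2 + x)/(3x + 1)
This is an ∞/∞ indeterminate form.

Apply L'Hôpital's rule: differentiate numerator and denominator separately.
  f(x) = 3·x^2 + x   ⇒   f'(x) = 6·x + 1
  g(x) = 3·x + 1   ⇒   g'(x) = 3
  lim(x→∞) f'(x)/g'(x) = lim(x→∞) (6·x + 1)/(3)
  = ∞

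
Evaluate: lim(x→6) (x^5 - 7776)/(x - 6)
This is a standard limit.

Factor or rationalize the expression:
  lim(x→6) (x^5 - 7776)/(x - 6) = 6480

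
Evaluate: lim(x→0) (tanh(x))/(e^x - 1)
This is a 0/0 indeterminate form.

Apply L'Hôpital's rule: differentiate numerator and denominator separately.
  f(x) = tanh(x)   ⇒   f'(x) = 1 - tanh(x)^2
  g(x) = e^(x) - 1   ⇒   g'(x) = e^(x)
  lim(x→0) f'(x)/g'(x) = lim(x→0) (1 - tanh(x)^2)/(e^(x))
  = 1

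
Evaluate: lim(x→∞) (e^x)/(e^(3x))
This is an ∞/∞ indeterminate form.

Apply L'Hôpital's rule: differentiate numerator and denominator separately.
  f(x) = e^(x)   ⇒   f'(x) = e^(x)
  g(x) = e^(3·x)   ⇒   g'(x) = 3·e^(3·x)
  lim(x→∞) f'(x)/g'(x) = lim(x→∞) (e^(x))/(3·e^(3·x))
  = 0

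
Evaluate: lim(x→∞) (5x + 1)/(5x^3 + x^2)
This is an ∞/∞ indeterminate form.

Apply L'Hôpital's rule: differentiate numerator and denominator separately.
  f(x) = 5·x + 1   ⇒   f'(x) = 5
  g(x) = 5·x^3 + x^2   ⇒   g'(x) = 15·x^2 + 2·x
  lim(x→∞) f'(x)/g'(x) = lim(x→∞) (5)/(15·x^2 + 2·x)
  = 0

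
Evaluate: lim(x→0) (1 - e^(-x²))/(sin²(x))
This is a 0/0 indeterminate form.

Apply L'Hôpital's rule: differentiate numerator and denominator separately.
  f(x) = 1 - e^(-x^2)   ⇒   f'(x) = 2·x·e^(-x^2)
  g(x) = sin(x)^2   ⇒   g'(x) = 2·sin(x)·cos(x)
  lim(x→0) f'(x)/g'(x) = lim(x→0) (2·x·e^(-x^2))/(2·sin(x)·cos(x))
  = 1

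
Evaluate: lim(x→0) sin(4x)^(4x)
This is an exponential indeterminate form.

For exponential indeterminate forms, take the natural log:
  Let L = lim(x→0) sin(4x)^(4x)
  Then ln(L) = lim(x→0) [exponent × ln(base)]
  Evaluate using L'Hôpital or standard limits, then exponentiate.
  L = 1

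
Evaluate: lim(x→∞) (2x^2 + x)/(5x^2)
This is an ∞/∞ indeterminate form.

Apply L'Hôpital's rule: differentiate numerator and denominator separately.
  f(x) = 2·x^2 + x   ⇒   f'(x) = 4·x + 1
  g(x) = 5·x^2   ⇒   g'(x) = 10·x
  lim(x→∞) f'(x)/g'(x) = lim(x→∞) (4·x + 1)/(10·x)
  = 2/5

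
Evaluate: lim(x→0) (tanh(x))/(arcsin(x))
This is a 0/0 indeterminate form.

Apply L'Hôpital's rule: differentiate numerator and denominator separately.
  f(x) = tanh(x)   ⇒   f'(x) = 1 - tanh(x)^2
  g(x) = asin(x)   ⇒   g'(x) = 1/sqrt(1 - x^2)
  lim(x→0) f'(x)/g'(x) = lim(x→0) (1 - tanh(x)^2)/(1/sqrt(1 - x^2))
  = 1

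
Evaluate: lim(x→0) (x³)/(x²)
This is a 0/0 indeterminate form.

Apply L'Hôpital's rule: differentiate numerator and denominator separately.
  f(x) = x^3   ⇒   f'(x) = 3·x^2
  g(x) = x^2   ⇒   g'(x) = 2·x
  lim(x→0) f'(x)/g'(x) = lim(x→0) (3·x^2)/(2·x)
  = 0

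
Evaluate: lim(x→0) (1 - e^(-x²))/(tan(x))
This is a 0/0 indeterminate form.

Apply L'Hôpital's rule: differentiate numerator and denominator separately.
  f(x) = 1 - e^(-x^2)   ⇒   f'(x) = 2·x·e^(-x^2)
  g(x) = tan(x)   ⇒   g'(x) = tan(x)^2 + 1
  lim(x→0) f'(x)/g'(x) = lim(x→0) (2·x·e^(-x^2))/(tan(x)^2 + 1)
  = 0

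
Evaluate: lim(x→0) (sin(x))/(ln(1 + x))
This is a 0/0 indeterminate form.

Apply L'Hôpital's rule: differentiate numerator and denominator separately.
  f(x) = sin(x)   ⇒   f'(x) = cos(x)
  g(x) = ln(x + 1)   ⇒   g'(x) = 1/(x + 1)
  lim(x→0) f'(x)/g'(x) = lim(x→0) (cos(x))/(1/(x + 1))
  = 1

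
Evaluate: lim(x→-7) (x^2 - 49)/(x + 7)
This is a standard limit.

Factor or rationalize the expression:
  lim(x→-7) (x^2 - 49)/(x + 7) = -14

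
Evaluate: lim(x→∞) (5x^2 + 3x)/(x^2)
This is an ∞/∞ indeterminate form.

Apply L'Hôpital's rule: differentiate numerator and denominator separately.
  f(x) = 5·x^2 + 3·x   ⇒   f'(x) = 10·x + 3
  g(x) = x^2   ⇒   g'(x) = 2·x
  lim(x→∞) f'(x)/g'(x) = lim(x→∞) (10·x + 3)/(2·x)
  = 5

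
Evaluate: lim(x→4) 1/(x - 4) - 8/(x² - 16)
This is an ∞-∞ indeterminate form.

Combine fractions or rationalize to convert ∞-∞ to 0/0 form:
  lim(x→4) 1/(x - 4) - 8/(x² - 16) = 1/8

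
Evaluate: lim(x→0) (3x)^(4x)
This is an exponential indeterminate form.

For exponential indeterminate forms, take the natural log:
  Let L = lim(x→0) (3x)^(4x)
  Then ln(L) = lim(x→0) [exponent × ln(base)]
  Evaluate using L'Hôpital or standard limits, then exponentiate.
  L = 1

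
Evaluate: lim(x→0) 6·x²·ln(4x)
This is a 0·∞ indeterminate form.

Rewrite 0·∞ as a quotient (0/0 or ∞/∞ form), then apply L'Hôpital's rule:
  lim(x→0) 6·x²·ln(4x) = 0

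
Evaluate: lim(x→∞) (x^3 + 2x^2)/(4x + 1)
This is an ∞/∞ indeterminate form.

Apply L'Hôpital's rule: differentiate numerator and denominator separately.
  f(x) = x^3 + 2·x^2   ⇒   f'(x) = 3·x^2 + 4·x
  g(x) = 4·x + 1   ⇒   g'(x) = 4
  lim(x→∞) f'(x)/g'(x) = lim(x→∞) (3·x^2 + 4·x)/(4)
  = ∞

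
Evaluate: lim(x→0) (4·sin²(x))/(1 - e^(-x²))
This is a 0/0 indeterminate form.

Apply L'Hôpital's rule: differentiate numerator and denominator separately.
  f(x) = 4·sin(x)^2   ⇒   f'(x) = 8·sin(x)·cos(x)
  g(x) = 1 - e^(-x^2)   ⇒   g'(x) = 2·x·e^(-x^2)
  lim(x→0) f'(x)/g'(x) = lim(x→0) (8·sin(x)·cos(x))/(2·x·e^(-x^2))
  = 4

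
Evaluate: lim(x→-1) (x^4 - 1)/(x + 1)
This is a standard limit.

Factor or rationalize the expression:
  lim(x→-1) (x^4 - 1)/(x + 1) = -4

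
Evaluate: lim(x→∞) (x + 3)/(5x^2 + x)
This is an ∞/∞ indeterminate form.

Apply L'Hôpital's rule: differentiate numerator and denominator separately.
  f(x) = x + 3   ⇒   f'(x) = 1
  g(x) = 5·x^2 + x   ⇒   g'(x) = 10·x + 1
  lim(x→∞) f'(x)/g'(x) = lim(x→∞) (1)/(10·x + 1)
  = 0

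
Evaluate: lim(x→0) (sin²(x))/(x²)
This is a 0/0 indeterminate form.

Apply L'Hôpital's rule: differentiate numerator and denominator separately.
  f(x) = sin(x)^2   ⇒   f'(x) = 2·sin(x)·cos(x)
  g(x) = x^2   ⇒   g'(x) = 2·x
  lim(x→0) f'(x)/g'(x) = lim(x→0) (2·sin(x)·cos(x))/(2·x)
  = 1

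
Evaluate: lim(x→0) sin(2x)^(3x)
This is an exponential indeterminate form.

For exponential indeterminate forms, take the natural log:
  Let L = lim(x→0) sin(2x)^(3x)
  Then ln(L) = lim(x→0) [exponent × ln(base)]
  Evaluate using L'Hôpital or standard limits, then exponentiate.
  L = 1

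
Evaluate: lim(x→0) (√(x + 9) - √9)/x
This is a standard limit.

Factor or rationalize the expression:
  lim(x→0) (√(x + 9) - √9)/x = 1/6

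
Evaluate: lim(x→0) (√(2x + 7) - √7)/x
This is a standard limit.

Factor or rationalize the expression:
  lim(x→0) (√(2x + 7) - √7)/x = sqrt(7)/7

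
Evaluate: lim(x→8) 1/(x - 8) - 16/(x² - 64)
This is an ∞-∞ indeterminate form.

Combine fractions or rationalize to convert ∞-∞ to 0/0 form:
  lim(x→8) 1/(x - 8) - 16/(x² - 64) = 1/16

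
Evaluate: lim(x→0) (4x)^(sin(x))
This is an exponential indeterminate form.

For exponential indeterminate forms, take the natural log:
  Let L = lim(x→0) (4x)^(sin(x))
  Then ln(L) = lim(x→0) [exponent × ln(base)]
  Evaluate using L'Hôpital or standard limits, then exponentiate.
  L = 1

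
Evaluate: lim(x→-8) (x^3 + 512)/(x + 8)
This is a standard limit.

Factor or rationalize the expression:
  lim(x→-8) (x^3 + 512)/(x + 8) = 192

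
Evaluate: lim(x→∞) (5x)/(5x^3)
This is an ∞/∞ indeterminate form.

Apply L'Hôpital's rule: differentiate numerator and denominator separately.
  f(x) = 5·x   ⇒   f'(x) = 5
  g(x) = 5·x^3   ⇒   g'(x) = 15·x^2
  lim(x→∞) f'(x)/g'(x) = lim(x→∞) (5)/(15·x^2)
  = 0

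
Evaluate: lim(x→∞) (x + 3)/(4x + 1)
This is an ∞/∞ indeterminate form.

Apply L'Hôpital's rule: differentiate numerator and denominator separately.
  f(x) = x + 3   ⇒   f'(x) = 1
  g(x) = 4·x + 1   ⇒   g'(x) = 4
  lim(x→∞) f'(x)/g'(x) = lim(x→∞) (1)/(4)
  = 1/4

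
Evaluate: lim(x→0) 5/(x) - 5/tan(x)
This is an ∞-∞ indeterminate form.

Combine fractions or rationalize to convert ∞-∞ to 0/0 form:
  lim(x→0) 5/(x) - 5/tan(x) = 0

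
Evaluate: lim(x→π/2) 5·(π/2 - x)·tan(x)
This is a 0·∞ indeterminate form.

Rewrite 0·∞ as a quotient (0/0 or ∞/∞ form), then apply L'Hôpital's rule:
  lim(x→π/2) 5·(π/2 - x)·tan(x) = 5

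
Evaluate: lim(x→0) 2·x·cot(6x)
This is a 0·∞ indeterminate form.

Rewrite 0·∞ as a quotient (0/0 or ∞/∞ form), then apply L'Hôpital's rule:
  lim(x→0) 2·x·cot(6x) = 1/3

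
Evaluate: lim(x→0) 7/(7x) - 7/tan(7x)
This is an ∞-∞ indeterminate form.

Combine fractions or rationalize to convert ∞-∞ to 0/0 form:
  lim(x→0) 7/(7x) - 7/tan(7x) = 0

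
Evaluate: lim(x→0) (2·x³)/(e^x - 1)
This is a 0/0 indeterminate form.

Apply L'Hôpital's rule: differentiate numerator and denominator separately.
  f(x) = 2·x^3   ⇒   f'(x) = 6·x^2
  g(x) = e^(x) - 1   ⇒   g'(x) = e^(x)
  lim(x→0) f'(x)/g'(x) = lim(x→0) (6·x^2)/(e^(x))
  = 0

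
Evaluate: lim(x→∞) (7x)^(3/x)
This is an exponential indeterminate form.

For exponential indeterminate forms, take the natural log:
  Let L = lim(x→∞) (7x)^(3/x)
  Then ln(L) = lim(x→∞) [exponent × ln(base)]
  Evaluate using L'Hôpital or standard limits, then exponentiate.
  L = 1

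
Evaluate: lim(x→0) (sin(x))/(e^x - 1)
This is a 0/0 indeterminate form.

Apply L'Hôpital's rule: differentiate numerator and denominator separately.
  f(x) = sin(x)   ⇒   f'(x) = cos(x)
  g(x) = e^(x) - 1   ⇒   g'(x) = e^(x)
  lim(x→0) f'(x)/g'(x) = lim(x→0) (cos(x))/(e^(x))
  = 1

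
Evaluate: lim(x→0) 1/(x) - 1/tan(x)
This is an ∞-∞ indeterminate form.

Combine fractions or rationalize to convert ∞-∞ to 0/0 form:
  lim(x→0) 1/(x) - 1/tan(x) = 0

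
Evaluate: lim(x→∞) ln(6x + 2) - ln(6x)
This is an ∞-∞ indeterminate form.

Combine fractions or rationalize to convert ∞-∞ to 0/0 form:
  lim(x→∞) ln(6x + 2) - ln(6x) = 0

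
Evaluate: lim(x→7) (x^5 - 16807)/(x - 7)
This is a standard limit.

Factor or rationalize the expression:
  lim(x→7) (x^5 - 16807)/(x - 7) = 12005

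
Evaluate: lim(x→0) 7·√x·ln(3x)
This is a 0·∞ indeterminate form.

Rewrite 0·∞ as a quotient (0/0 or ∞/∞ form), then apply L'Hôpital's rule:
  lim(x→0) 7·√x·ln(3x) = 0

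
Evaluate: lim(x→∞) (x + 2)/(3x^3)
This is an ∞/∞ indeterminate form.

Apply L'Hôpital's rule: differentiate numerator and denominator separately.
  f(x) = x + 2   ⇒   f'(x) = 1
  g(x) = 3·x^3   ⇒   g'(x) = 9·x^2
  lim(x→∞) f'(x)/g'(x) = lim(x→∞) (1)/(9·x^2)
  = 0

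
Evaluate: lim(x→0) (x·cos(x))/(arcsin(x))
This is a 0/0 indeterminate form.

Apply L'Hôpital's rule: differentiate numerator and denominator separately.
  f(x) = x·cos(x)   ⇒   f'(x) = -x·sin(x) + cos(x)
  g(x) = asin(x)   ⇒   g'(x) = 1/sqrt(1 - x^2)
  lim(x→0) f'(x)/g'(x) = lim(x→0) (-x·sin(x) + cos(x))/(1/sqrt(1 - x^2))
  = 1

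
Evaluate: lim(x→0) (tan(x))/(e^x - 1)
This is a 0/0 indeterminate form.

Apply L'Hôpital's rule: differentiate numerator and denominator separately.
  f(x) = tan(x)   ⇒   f'(x) = tan(x)^2 + 1
  g(x) = e^(x) - 1   ⇒   g'(x) = e^(x)
  lim(x→0) f'(x)/g'(x) = lim(x→0) (tan(x)^2 + 1)/(e^(x))
  = 1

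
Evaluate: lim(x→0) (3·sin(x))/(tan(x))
This is a 0/0 indeterminate form.

Apply L'Hôpital's rule: differentiate numerator and denominator separately.
  f(x) = 3·sin(x)   ⇒   f'(x) = 3·cos(x)
  g(x) = tan(x)   ⇒   g'(x) = tan(x)^2 + 1
  lim(x→0) f'(x)/g'(x) = lim(x→0) (3·cos(x))/(tan(x)^2 + 1)
  = 3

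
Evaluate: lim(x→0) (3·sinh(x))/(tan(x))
This is a 0/0 indeterminate form.

Apply L'Hôpital's rule: differentiate numerator and denominator separately.
  f(x) = 3·sinh(x)   ⇒   f'(x) = 3·cosh(x)
  g(x) = tan(x)   ⇒   g'(x) = tan(x)^2 + 1
  lim(x→0) f'(x)/g'(x) = lim(x→0) (3·cosh(x))/(tan(x)^2 + 1)
  = 3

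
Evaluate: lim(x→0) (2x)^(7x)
This is an exponential indeterminate form.

For exponential indeterminate forms, take the natural log:
  Let L = lim(x→0) (2x)^(7x)
  Then ln(L) = lim(x→0) [exponent × ln(base)]
  Evaluate using L'Hôpital or standard limits, then exponentiate.
  L = 1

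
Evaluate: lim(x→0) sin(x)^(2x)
This is an exponential indeterminate form.

For exponential indeterminate forms, take the natural log:
  Let L = lim(x→0) sin(x)^(2x)
  Then ln(L) = lim(x→0) [exponent × ln(base)]
  Evaluate using L'Hôpital or standard limits, then exponentiate.
  L = 1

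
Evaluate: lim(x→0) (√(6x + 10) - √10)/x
This is a standard limit.

Factor or rationalize the expression:
  lim(x→0) (√(6x + 10) - √10)/x = 3·sqrt(10)/10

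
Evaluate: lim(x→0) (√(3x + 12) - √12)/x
This is a standard limit.

Factor or rationalize the expression:
  lim(x→0) (√(3x + 12) - √12)/x = sqrt(3)/4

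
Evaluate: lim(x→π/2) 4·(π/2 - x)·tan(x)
This is a 0·∞ indeterminate form.

Rewrite 0·∞ as a quotient (0/0 or ∞/∞ form), then apply L'Hôpital's rule:
  lim(x→π/2) 4·(π/2 - x)·tan(x) = 4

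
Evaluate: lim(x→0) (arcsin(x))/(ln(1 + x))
This is a 0/0 indeterminate form.

Apply L'Hôpital's rule: differentiate numerator and denominator separately.
  f(x) = asin(x)   ⇒   f'(x) = 1/sqrt(1 - x^2)
  g(x) = ln(x + 1)   ⇒   g'(x) = 1/(x + 1)
  lim(x→0) f'(x)/g'(x) = lim(x→0) (1/sqrt(1 - x^2))/(1/(x + 1))
  = 1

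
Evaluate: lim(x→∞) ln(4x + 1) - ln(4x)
This is an ∞-∞ indeterminate form.

Combine fractions or rationalize to convert ∞-∞ to 0/0 form:
  lim(x→∞) ln(4x + 1) - ln(4x) = 0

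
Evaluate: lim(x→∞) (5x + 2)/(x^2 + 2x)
This is an ∞/∞ indeterminate form.

Apply L'Hôpital's rule: differentiate numerator and denominator separately.
  f(x) = 5·x + 2   ⇒   f'(x) = 5
  g(x) = x^2 + 2·x   ⇒   g'(x) = 2·x + 2
  lim(x→∞) f'(x)/g'(x) = lim(x→∞) (5)/(2·x + 2)
  = 0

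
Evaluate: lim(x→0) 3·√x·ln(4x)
This is a 0·∞ indeterminate form.

Rewrite 0·∞ as a quotient (0/0 or ∞/∞ form), then apply L'Hôpital's rule:
  lim(x→0) 3·√x·ln(4x) = 0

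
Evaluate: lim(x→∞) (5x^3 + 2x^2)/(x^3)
This is an ∞/∞ indeterminate form.

Apply L'Hôpital's rule: differentiate numerator and denominator separately.
  f(x) = 5·x^3 + 2·x^2   ⇒   f'(x) = 15·x^2 + 4·x
  g(x) = x^3   ⇒   g'(x) = 3·x^2
  lim(x→∞) f'(x)/g'(x) = lim(x→∞) (15·x^2 + 4·x)/(3·x^2)
  = 5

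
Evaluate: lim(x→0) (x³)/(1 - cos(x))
This is a 0/0 indeterminate form.

Apply L'Hôpital's rule: differentiate numerator and denominator separately.
  f(x) = x^3   ⇒   f'(x) = 3·x^2
  g(x) = 1 - cos(x)   ⇒   g'(x) = sin(x)
  lim(x→0) f'(x)/g'(x) = lim(x→0) (3·x^2)/(sin(x))
  = 0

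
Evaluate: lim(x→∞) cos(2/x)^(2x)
This is an exponential indeterminate form.

For exponential indeterminate forms, take the natural log:
  Let L = lim(x→∞) cos(2/x)^(2x)
  Then ln(L) = lim(x→∞) [exponent × ln(base)]
  Evaluate using L'Hôpital or standard limits, then exponentiate.
  L = 1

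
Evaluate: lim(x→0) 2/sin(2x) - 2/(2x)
This is an ∞-∞ indeterminate form.

Combine fractions or rationalize to convert ∞-∞ to 0/0 form:
  lim(x→0) 2/sin(2x) - 2/(2x) = 0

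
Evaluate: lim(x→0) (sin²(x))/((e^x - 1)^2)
This is a 0/0 indeterminate form.

Apply L'Hôpital's rule: differentiate numerator and denominator separately.
  f(x) = sin(x)^2   ⇒   f'(x) = 2·sin(x)·cos(x)
  g(x) = (e^(x) - 1)^2   ⇒   g'(x) = 2·(e^(x) - 1)·e^(x)
  lim(x→0) f'(x)/g'(x) = lim(x→0) (2·sin(x)·cos(x))/(2·(e^(x) - 1)·e^(x))
  = 1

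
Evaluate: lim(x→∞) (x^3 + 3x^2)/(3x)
This is an ∞/∞ indeterminate form.

Apply L'Hôpital's rule: differentiate numerator and denominator separately.
  f(x) = x^3 + 3·x^2   ⇒   f'(x) = 3·x^2 + 6·x
  g(x) = 3·x   ⇒   g'(x) = 3
  lim(x→∞) f'(x)/g'(x) = lim(x→∞) (3·x^2 + 6·x)/(3)
  = ∞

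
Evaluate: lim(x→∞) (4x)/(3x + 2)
This is an ∞/∞ indeterminate form.

Apply L'Hôpital's rule: differentiate numerator and denominator separately.
  f(x) = 4·x   ⇒   f'(x) = 4
  g(x) = 3·x + 2   ⇒   g'(x) = 3
  lim(x→∞) f'(x)/g'(x) = lim(x→∞) (4)/(3)
  = 4/3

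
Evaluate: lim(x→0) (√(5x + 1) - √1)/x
This is a standard limit.

Factor or rationalize the expression:
  lim(x→0) (√(5x + 1) - √1)/x = 5/2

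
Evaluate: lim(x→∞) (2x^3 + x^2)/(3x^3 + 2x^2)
This is an ∞/∞ indeterminate form.

Apply L'Hôpital's rule: differentiate numerator and denominator separately.
  f(x) = 2·x^3 + x^2   ⇒   f'(x) = 6·x^2 + 2·x
  g(x) = 3·x^3 + 2·x^2   ⇒   g'(x) = 9·x^2 + 4·x
  lim(x→∞) f'(x)/g'(x) = lim(x→∞) (6·x^2 + 2·x)/(9·x^2 + 4·x)
  = 2/3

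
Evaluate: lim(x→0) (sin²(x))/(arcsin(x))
This is a 0/0 indeterminate form.

Apply L'Hôpital's rule: differentiate numerator and denominator separately.
  f(x) = sin(x)^2   ⇒   f'(x) = 2·sin(x)·cos(x)
  g(x) = asin(x)   ⇒   g'(x) = 1/sqrt(1 - x^2)
  lim(x→0) f'(x)/g'(x) = lim(x→0) (2·sin(x)·cos(x))/(1/sqrt(1 - x^2))
  = 0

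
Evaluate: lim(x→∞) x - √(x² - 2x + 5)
This is an ∞-∞ indeterminate form.

Combine fractions or rationalize to convert ∞-∞ to 0/0 form:
  lim(x→∞) x - √(x² - 2x + 5) = 1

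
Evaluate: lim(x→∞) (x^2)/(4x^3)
This is an ∞/∞ indeterminate form.

Apply L'Hôpital's rule: differentiate numerator and denominator separately.
  f(x) = x^2   ⇒   f'(x) = 2·x
  g(x) = 4·x^3   ⇒   g'(x) = 12·x^2
  lim(x→∞) f'(x)/g'(x) = lim(x→∞) (2·x)/(12·x^2)
  = 0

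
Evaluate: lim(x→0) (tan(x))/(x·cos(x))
This is a 0/0 indeterminate form.

Apply L'Hôpital's rule: differentiate numerator and denominator separately.
  f(x) = tan(x)   ⇒   f'(x) = tan(x)^2 + 1
  g(x) = x·cos(x)   ⇒   g'(x) = -x·sin(x) + cos(x)
  lim(x→0) f'(x)/g'(x) = lim(x→0) (tan(x)^2 + 1)/(-x·sin(x) + cos(x))
  = 1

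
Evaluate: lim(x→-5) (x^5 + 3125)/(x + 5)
This is a standard limit.

Factor or rationalize the expression:
  lim(x→-5) (x^5 + 3125)/(x + 5) = 3125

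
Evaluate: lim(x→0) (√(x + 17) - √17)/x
This is a standard limit.

Factor or rationalize the expression:
  lim(x→0) (√(x + 17) - √17)/x = sqrt(17)/34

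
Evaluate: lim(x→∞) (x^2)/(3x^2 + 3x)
This is an ∞/∞ indeterminate form.

Apply L'Hôpital's rule: differentiate numerator and denominator separately.
  f(x) = x^2   ⇒   f'(x) = 2·x
  g(x) = 3·x^2 + 3·x   ⇒   g'(x) = 6·x + 3
  lim(x→∞) f'(x)/g'(x) = lim(x→∞) (2·x)/(6·x + 3)
  = 1/3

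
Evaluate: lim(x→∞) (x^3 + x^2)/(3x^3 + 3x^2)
This is an ∞/∞ indeterminate form.

Apply L'Hôpital's rule: differentiate numerator and denominator separately.
  f(x) = x^3 + x^2   ⇒   f'(x) = 3·x^2 + 2·x
  g(x) = 3·x^3 + 3·x^2   ⇒   g'(x) = 9·x^2 + 6·x
  lim(x→∞) f'(x)/g'(x) = lim(x→∞) (3·x^2 + 2·x)/(9·x^2 + 6·x)
  = 1/3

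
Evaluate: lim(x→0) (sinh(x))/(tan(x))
This is a 0/0 indeterminate form.

Apply L'Hôpital's rule: differentiate numerator and denominator separately.
  f(x) = sinh(x)   ⇒   f'(x) = cosh(x)
  g(x) = tan(x)   ⇒   g'(x) = tan(x)^2 + 1
  lim(x→0) f'(x)/g'(x) = lim(x→0) (cosh(x))/(tan(x)^2 + 1)
  = 1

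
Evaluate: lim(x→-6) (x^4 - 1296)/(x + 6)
This is a standard limit.

Factor or rationalize the expression:
  lim(x→-6) (x^4 - 1296)/(x + 6) = -864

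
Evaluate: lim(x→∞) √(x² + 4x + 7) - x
This is an ∞-∞ indeterminate form.

Combine fractions or rationalize to convert ∞-∞ to 0/0 form:
  lim(x→∞) √(x² + 4x + 7) - x = 2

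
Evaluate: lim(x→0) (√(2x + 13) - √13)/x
This is a standard limit.

Factor or rationalize the expression:
  lim(x→0) (√(2x + 13) - √13)/x = sqrt(13)/13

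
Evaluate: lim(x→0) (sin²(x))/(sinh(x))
This is a 0/0 indeterminate form.

Apply L'Hôpital's rule: differentiate numerator and denominator separately.
  f(x) = sin(x)^2   ⇒   f'(x) = 2·sin(x)·cos(x)
  g(x) = sinh(x)   ⇒   g'(x) = cosh(x)
  lim(x→0) f'(x)/g'(x) = lim(x→0) (2·sin(x)·cos(x))/(cosh(x))
  = 0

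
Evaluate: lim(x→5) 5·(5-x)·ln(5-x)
This is a 0·∞ indeterminate form.

Rewrite 0·∞ as a quotient (0/0 or ∞/∞ form), then apply L'Hôpital's rule:
  lim(x→5) 5·(5-x)·ln(5-x) = 0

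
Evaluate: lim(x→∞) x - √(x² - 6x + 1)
This is an ∞-∞ indeterminate form.

Combine fractions or rationalize to convert ∞-∞ to 0/0 form:
  lim(x→∞) x - √(x² - 6x + 1) = 3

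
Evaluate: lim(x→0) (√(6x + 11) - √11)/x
This is a standard limit.

Factor or rationalize the expression:
  lim(x→0) (√(6x + 11) - √11)/x = 3·sqrt(11)/11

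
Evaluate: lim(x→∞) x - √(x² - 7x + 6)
This is an ∞-∞ indeterminate form.

Combine fractions or rationalize to convert ∞-∞ to 0/0 form:
  lim(x→∞) x - √(x² - 7x + 6) = 7/2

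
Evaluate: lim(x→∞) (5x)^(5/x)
This is an exponential indeterminate form.

For exponential indeterminate forms, take the natural log:
  Let L = lim(x→∞) (5x)^(5/x)
  Then ln(L) = lim(x→∞) [exponent × ln(base)]
  Evaluate using L'Hôpital or standard limits, then exponentiate.
  L = 1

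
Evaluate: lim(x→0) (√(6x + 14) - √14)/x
This is a standard limit.

Factor or rationalize the expression:
  lim(x→0) (√(6x + 14) - √14)/x = 3·sqrt(14)/14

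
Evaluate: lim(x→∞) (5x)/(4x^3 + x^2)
This is an ∞/∞ indeterminate form.

Apply L'Hôpital's rule: differentiate numerator and denominator separately.
  f(x) = 5·x   ⇒   f'(x) = 5
  g(x) = 4·x^3 + x^2   ⇒   g'(x) = 12·x^2 + 2·x
  lim(x→∞) f'(x)/g'(x) = lim(x→∞) (5)/(12·x^2 + 2·x)
  = 0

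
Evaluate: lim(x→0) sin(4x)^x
This is an exponential indeterminate form.

For exponential indeterminate forms, take the natural log:
  Let L = lim(x→0) sin(4x)^x
  Then ln(L) = lim(x→0) [exponent × ln(base)]
  Evaluate using L'Hôpital or standard limits, then exponentiate.
  L = 1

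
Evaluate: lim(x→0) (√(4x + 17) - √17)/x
This is a standard limit.

Factor or rationalize the expression:
  lim(x→0) (√(4x + 17) - √17)/x = 2·sqrt(17)/17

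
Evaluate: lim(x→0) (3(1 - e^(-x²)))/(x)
This is a 0/0 indeterminate form.

Apply L'Hôpital's rule: differentiate numerator and denominator separately.
  f(x) = 3 - 3·e^(-x^2)   ⇒   f'(x) = 6·x·e^(-x^2)
  g(x) = x   ⇒   g'(x) = 1
  lim(x→0) f'(x)/g'(x) = lim(x→0) (6·x·e^(-x^2))/(1)
  = 0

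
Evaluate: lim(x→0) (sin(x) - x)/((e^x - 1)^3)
This is a 0/0 indeterminate form.

Apply L'Hôpital's rule: differentiate numerator and denominator separately.
  f(x) = -x + sin(x)   ⇒   f'(x) = cos(x) - 1
  g(x) = (e^(x) - 1)^3   ⇒   g'(x) = 3·(e^(x) - 1)^2·e^(x)
  lim(x→0) f'(x)/g'(x) = lim(x→0) (cos(x) - 1)/(3·(e^(x) - 1)^2·e^(x))
  = -1/6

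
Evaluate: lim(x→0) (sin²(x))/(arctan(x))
This is a 0/0 indeterminate form.

Apply L'Hôpital's rule: differentiate numerator and denominator separately.
  f(x) = sin(x)^2   ⇒   f'(x) = 2·sin(x)·cos(x)
  g(x) = atan(x)   ⇒   g'(x) = 1/(x^2 + 1)
  lim(x→0) f'(x)/g'(x) = lim(x→0) (2·sin(x)·cos(x))/(1/(x^2 + 1))
  = 0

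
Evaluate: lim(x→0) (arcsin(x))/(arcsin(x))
This is a 0/0 indeterminate form.

Apply L'Hôpital's rule: differentiate numerator and denominator separately.
  f(x) = asin(x)   ⇒   f'(x) = 1/sqrt(1 - x^2)
  g(x) = asin(x)   ⇒   g'(x) = 1/sqrt(1 - x^2)
  lim(x→0) f'(x)/g'(x) = lim(x→0) (1/sqrt(1 - x^2))/(1/sqrt(1 - x^2))
  = 1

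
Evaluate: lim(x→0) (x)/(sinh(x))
This is a 0/0 indeterminate form.

Apply L'Hôpital's rule: differentiate numerator and denominator separately.
  f(x) = x   ⇒   f'(x) = 1
  g(x) = sinh(x)   ⇒   g'(x) = cosh(x)
  lim(x→0) f'(x)/g'(x) = lim(x→0) (1)/(cosh(x))
  = 1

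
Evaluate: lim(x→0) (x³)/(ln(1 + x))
This is a 0/0 indeterminate form.

Apply L'Hôpital's rule: differentiate numerator and denominator separately.
  f(x) = x^3   ⇒   f'(x) = 3·x^2
  g(x) = ln(x + 1)   ⇒   g'(x) = 1/(x + 1)
  lim(x→0) f'(x)/g'(x) = lim(x→0) (3·x^2)/(1/(x + 1))
  = 0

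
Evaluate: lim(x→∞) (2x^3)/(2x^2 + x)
This is an ∞/∞ indeterminate form.

Apply L'Hôpital's rule: differentiate numerator and denominator separately.
  f(x) = 2·x^3   ⇒   f'(x) = 6·x^2
  g(x) = 2·x^2 + x   ⇒   g'(x) = 4·x + 1
  lim(x→∞) f'(x)/g'(x) = lim(x→∞) (6·x^2)/(4·x + 1)
  = ∞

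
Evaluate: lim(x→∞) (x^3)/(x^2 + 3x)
This is an ∞/∞ indeterminate form.

Apply L'Hôpital's rule: differentiate numerator and denominator separately.
  f(x) = x^3   ⇒   f'(x) = 3·x^2
  g(x) = x^2 + 3·x   ⇒   g'(x) = 2·x + 3
  lim(x→∞) f'(x)/g'(x) = lim(x→∞) (3·x^2)/(2·x + 3)
  = ∞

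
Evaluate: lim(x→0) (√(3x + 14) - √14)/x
This is a standard limit.

Factor or rationalize the expression:
  lim(x→0) (√(3x + 14) - √14)/x = 3·sqrt(14)/28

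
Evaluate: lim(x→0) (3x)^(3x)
This is an exponential indeterminate form.

For exponential indeterminate forms, take the natural log:
  Let L = lim(x→0) (3x)^(3x)
  Then ln(L) = lim(x→0) [exponent × ln(base)]
  Evaluate using L'Hôpital or standard limits, then exponentiate.
  L = 1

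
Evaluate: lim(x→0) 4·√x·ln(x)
This is a 0·∞ indeterminate form.

Rewrite 0·∞ as a quotient (0/0 or ∞/∞ form), then apply L'Hôpital's rule:
  lim(x→0) 4·√x·ln(x) = 0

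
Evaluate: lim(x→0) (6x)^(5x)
This is an exponential indeterminate form.

For exponential indeterminate forms, take the natural log:
  Let L = lim(x→0) (6x)^(5x)
  Then ln(L) = lim(x→0) [exponent × ln(base)]
  Evaluate using L'Hôpital or standard limits, then exponentiate.
  L = 1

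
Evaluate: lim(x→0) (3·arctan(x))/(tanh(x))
This is a 0/0 indeterminate form.

Apply L'Hôpital's rule: differentiate numerator and denominator separately.
  f(x) = 3·atan(x)   ⇒   f'(x) = 3/(x^2 + 1)
  g(x) = tanh(x)   ⇒   g'(x) = 1 - tanh(x)^2
  lim(x→0) f'(x)/g'(x) = lim(x→0) (3/(x^2 + 1))/(1 - tanh(x)^2)
  = 3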